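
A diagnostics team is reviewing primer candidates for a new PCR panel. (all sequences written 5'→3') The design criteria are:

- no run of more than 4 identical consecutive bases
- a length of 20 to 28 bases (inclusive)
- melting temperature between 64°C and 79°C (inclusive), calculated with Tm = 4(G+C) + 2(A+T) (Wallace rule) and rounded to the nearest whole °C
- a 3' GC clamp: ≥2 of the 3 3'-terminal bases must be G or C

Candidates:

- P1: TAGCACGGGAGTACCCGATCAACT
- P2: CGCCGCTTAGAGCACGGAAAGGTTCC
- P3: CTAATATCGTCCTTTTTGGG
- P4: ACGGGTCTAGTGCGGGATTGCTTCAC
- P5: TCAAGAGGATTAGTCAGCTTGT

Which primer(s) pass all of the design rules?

None of the candidates satisfy all criteria.

P1 (24 nt, A=7 T=4 G=6 C=7): longest run = 3 ✓; length 24 ✓; Tm = 2·11 + 4·13 = 74°C ✓; 3' end ACT has 1 G/C, need ≥2 ✗ — fails.
P2 (26 nt, A=6 T=4 G=8 C=8): longest run = 3 ✓; length 26 ✓; Tm = 2·10 + 4·16 = 84°C, outside 64–79°C ✗; 3' end TCC has 2 G/C ✓ — fails.
P3 (20 nt, A=3 T=9 G=4 C=4): longest run = 5, exceeds 4 ✗; length 20 ✓; Tm = 2·12 + 4·8 = 56°C, outside 64–79°C ✗; 3' end GGG has 3 G/C ✓ — fails.
P4 (26 nt, A=4 T=7 G=9 C=6): longest run = 3 ✓; length 26 ✓; Tm = 2·11 + 4·15 = 82°C, outside 64–79°C ✗; 3' end CAC has 2 G/C ✓ — fails.
P5 (22 nt, A=6 T=7 G=6 C=3): longest run = 2 ✓; length 22 ✓; Tm = 2·13 + 4·9 = 62°C, outside 64–79°C ✗; 3' end TGT has 1 G/C, need ≥2 ✗ — fails.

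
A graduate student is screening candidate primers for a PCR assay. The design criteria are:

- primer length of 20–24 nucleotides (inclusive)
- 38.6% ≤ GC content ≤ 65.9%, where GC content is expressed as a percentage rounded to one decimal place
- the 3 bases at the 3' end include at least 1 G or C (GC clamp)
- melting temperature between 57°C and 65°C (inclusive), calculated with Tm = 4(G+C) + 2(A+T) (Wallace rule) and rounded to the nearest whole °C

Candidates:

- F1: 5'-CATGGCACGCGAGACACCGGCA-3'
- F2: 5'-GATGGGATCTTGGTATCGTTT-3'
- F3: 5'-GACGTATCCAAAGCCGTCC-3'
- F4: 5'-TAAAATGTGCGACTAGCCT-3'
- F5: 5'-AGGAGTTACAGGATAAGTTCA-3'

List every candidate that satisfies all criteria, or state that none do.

F1 (22 nt, A=6 T=1 G=7 C=8): length 22 ✓; GC 15/22 = 68.2%, outside 38.6–65.9% ✗; 3' end GCA has 2 G/C ✓; Tm = 2·7 + 4·15 = 74°C, outside 57–65°C ✗ — fails.
F2 (21 nt, A=3 T=9 G=7 C=2): length 21 ✓; GC 9/21 = 42.9% ✓; 3' end TTT has 0 G/C, need ≥1 ✗; Tm = 2·12 + 4·9 = 60°C ✓ — fails.
F3 (19 nt, A=5 T=3 G=4 C=7): length 19, outside 20–24 ✗; GC 11/19 = 57.9% ✓; 3' end TCC has 2 G/C ✓; Tm = 2·8 + 4·11 = 60°C ✓ — fails.
F4 (19 nt, A=6 T=5 G=4 C=4): length 19, outside 20–24 ✗; GC 8/19 = 42.1% ✓; 3' end CCT has 2 G/C ✓; Tm = 2·11 + 4·8 = 54°C, outside 57–65°C ✗ — fails.
F5 (21 nt, A=8 T=5 G=6 C=2): length 21 ✓; GC 8/21 = 38.1%, outside 38.6–65.9% ✗; 3' end TCA has 1 G/C ✓; Tm = 2·13 + 4·8 = 58°C ✓ — fails.

None of the candidates satisfy all criteria.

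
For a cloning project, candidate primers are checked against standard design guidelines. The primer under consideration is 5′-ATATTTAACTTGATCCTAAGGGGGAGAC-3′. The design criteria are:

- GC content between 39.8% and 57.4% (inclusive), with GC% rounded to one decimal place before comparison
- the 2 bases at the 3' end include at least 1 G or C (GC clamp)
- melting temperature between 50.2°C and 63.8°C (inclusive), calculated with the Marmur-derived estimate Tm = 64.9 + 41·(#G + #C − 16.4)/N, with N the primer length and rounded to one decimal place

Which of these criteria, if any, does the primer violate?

Base counts: A=9, T=8, G=7, C=4 (length 28).
GC content: GC 11/28 = 39.3%, outside 39.8–57.4% ✗
GC clamp: 3' end AC has 1 G/C ✓
Tm: Tm = 64.9 + 41·(11 − 16.4)/28 = 57.0°C ✓

Fails: GC content.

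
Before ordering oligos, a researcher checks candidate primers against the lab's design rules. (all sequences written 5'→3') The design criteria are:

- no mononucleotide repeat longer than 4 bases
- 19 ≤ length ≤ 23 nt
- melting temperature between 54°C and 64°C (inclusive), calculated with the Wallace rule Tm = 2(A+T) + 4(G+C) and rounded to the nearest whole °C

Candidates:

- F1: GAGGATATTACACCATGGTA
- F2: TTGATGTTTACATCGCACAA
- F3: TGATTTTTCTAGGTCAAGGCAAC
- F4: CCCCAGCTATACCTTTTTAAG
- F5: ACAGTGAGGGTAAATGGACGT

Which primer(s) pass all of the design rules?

F1, F2 and F5.

F1 (20 nt, A=7 T=5 G=5 C=3): longest run = 2 ✓; length 20 ✓; Tm = 2·12 + 4·8 = 56°C ✓ — passes.
F2 (20 nt, A=6 T=7 G=3 C=4): longest run = 3 ✓; length 20 ✓; Tm = 2·13 + 4·7 = 54°C ✓ — passes.
F3 (23 nt, A=6 T=8 G=5 C=4): longest run = 5, exceeds 4 ✗; length 23 ✓; Tm = 2·14 + 4·9 = 64°C ✓ — fails.
F4 (21 nt, A=5 T=7 G=2 C=7): longest run = 5, exceeds 4 ✗; length 21 ✓; Tm = 2·12 + 4·9 = 60°C ✓ — fails.
F5 (21 nt, A=7 T=4 G=8 C=2): longest run = 3 ✓; length 21 ✓; Tm = 2·11 + 4·10 = 62°C ✓ — passes.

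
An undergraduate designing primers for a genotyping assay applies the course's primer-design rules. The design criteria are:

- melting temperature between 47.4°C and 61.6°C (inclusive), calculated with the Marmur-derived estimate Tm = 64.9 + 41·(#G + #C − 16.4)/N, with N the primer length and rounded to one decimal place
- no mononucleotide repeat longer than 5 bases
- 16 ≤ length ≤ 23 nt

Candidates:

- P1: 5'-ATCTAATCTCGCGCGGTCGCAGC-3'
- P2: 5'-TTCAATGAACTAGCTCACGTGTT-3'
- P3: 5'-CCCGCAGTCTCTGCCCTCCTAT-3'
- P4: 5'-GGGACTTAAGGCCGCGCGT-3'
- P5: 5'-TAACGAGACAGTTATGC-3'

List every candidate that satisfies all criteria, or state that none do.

P1 (23 nt, A=4 T=5 G=6 C=8): Tm = 64.9 + 41·(14 − 16.4)/23 = 60.6°C ✓; longest run = 2 ✓; length 23 ✓ — passes.
P2 (23 nt, A=6 T=8 G=4 C=5): Tm = 64.9 + 41·(9 − 16.4)/23 = 51.7°C ✓; longest run = 2 ✓; length 23 ✓ — passes.
P3 (22 nt, A=2 T=6 G=3 C=11): Tm = 64.9 + 41·(14 − 16.4)/22 = 60.4°C ✓; longest run = 3 ✓; length 22 ✓ — passes.
P4 (19 nt, A=3 T=3 G=8 C=5): Tm = 64.9 + 41·(13 − 16.4)/19 = 57.6°C ✓; longest run = 3 ✓; length 19 ✓ — passes.
P5 (17 nt, A=6 T=4 G=4 C=3): Tm = 64.9 + 41·(7 − 16.4)/17 = 42.2°C, outside 47.4–61.6°C ✗; longest run = 2 ✓; length 17 ✓ — fails.

P1, P2, P3 and P4.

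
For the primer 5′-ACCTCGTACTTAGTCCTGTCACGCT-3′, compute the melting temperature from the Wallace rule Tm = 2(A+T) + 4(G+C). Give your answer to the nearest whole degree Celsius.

Base counts: A=4, T=8, G=4, C=9 (length 25).
Tm = 2·(4+8) + 4·(4+9) = 2·12 + 4·13 = 24 + 52 = 76°C.

76°C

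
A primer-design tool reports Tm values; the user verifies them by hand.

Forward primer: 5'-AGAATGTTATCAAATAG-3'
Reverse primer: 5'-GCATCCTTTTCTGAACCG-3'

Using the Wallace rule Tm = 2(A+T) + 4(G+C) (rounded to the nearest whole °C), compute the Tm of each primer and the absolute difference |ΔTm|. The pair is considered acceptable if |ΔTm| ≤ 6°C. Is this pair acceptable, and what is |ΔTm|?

|ΔTm| = 12°C; the pair is not acceptable.

Forward: A=8 T=5 G=3 C=1 → Tm = 2·13 + 4·4 = 42°C.
Reverse: A=3 T=6 G=3 C=6 → Tm = 2·9 + 4·9 = 54°C.
|ΔTm| = |42 − 54| = 12°C, > 6°C.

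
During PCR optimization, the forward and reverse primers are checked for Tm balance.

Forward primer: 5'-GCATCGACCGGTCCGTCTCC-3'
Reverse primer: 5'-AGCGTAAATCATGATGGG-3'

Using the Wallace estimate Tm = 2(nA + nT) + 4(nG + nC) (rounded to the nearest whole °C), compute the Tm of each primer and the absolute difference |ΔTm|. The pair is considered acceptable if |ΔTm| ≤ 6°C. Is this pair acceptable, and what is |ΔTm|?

|ΔTm| = 16°C; the pair is not acceptable.

Forward: A=2 T=4 G=5 C=9 → Tm = 2·6 + 4·14 = 68°C.
Reverse: A=6 T=4 G=6 C=2 → Tm = 2·10 + 4·8 = 52°C.
|ΔTm| = |68 − 52| = 16°C, > 6°C.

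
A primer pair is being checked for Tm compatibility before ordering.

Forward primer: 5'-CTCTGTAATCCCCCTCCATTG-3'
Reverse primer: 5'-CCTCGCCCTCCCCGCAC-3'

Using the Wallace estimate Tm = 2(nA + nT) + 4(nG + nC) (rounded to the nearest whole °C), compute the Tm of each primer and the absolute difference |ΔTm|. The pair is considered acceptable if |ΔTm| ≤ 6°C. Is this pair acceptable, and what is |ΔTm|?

|ΔTm| = 2°C; the pair is acceptable.

Forward: A=3 T=7 G=2 C=9 → Tm = 2·10 + 4·11 = 64°C.
Reverse: A=1 T=2 G=2 C=12 → Tm = 2·3 + 4·14 = 62°C.
|ΔTm| = |64 − 62| = 2°C, ≤ 6°C.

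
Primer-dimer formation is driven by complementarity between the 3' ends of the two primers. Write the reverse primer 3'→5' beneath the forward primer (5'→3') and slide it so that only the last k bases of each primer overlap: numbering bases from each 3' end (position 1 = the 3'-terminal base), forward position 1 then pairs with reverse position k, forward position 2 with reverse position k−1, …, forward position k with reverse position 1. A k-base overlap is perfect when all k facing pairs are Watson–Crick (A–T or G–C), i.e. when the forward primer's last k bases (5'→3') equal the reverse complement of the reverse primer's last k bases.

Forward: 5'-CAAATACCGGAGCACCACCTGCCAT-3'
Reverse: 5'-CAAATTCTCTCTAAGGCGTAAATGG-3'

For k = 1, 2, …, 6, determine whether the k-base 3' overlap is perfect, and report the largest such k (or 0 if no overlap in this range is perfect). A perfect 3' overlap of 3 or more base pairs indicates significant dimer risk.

Last 6 bases (5'→3') — forward …TGCCAT, reverse …AAATGG.
Reverse complement of the reverse primer's last 6 bases: CCATTT; its first k bases are the reverse complement of the reverse primer's last k bases, so a perfect k-base overlap needs the forward primer's last k bases to equal them.
Comparing (forward last k vs required): k=1: T vs C ✗; k=2: AT vs CC ✗; k=3: CAT vs CCA ✗; k=4: CCAT vs CCAT ✓; k=5: GCCAT vs CCATT ✗; k=6: TGCCAT vs CCATTT ✗.
Only k = 4 is perfect, so the longest perfect 3' overlap is 4.

Longest perfect overlap: 4 complementary base pairs; significant dimer risk (threshold 3).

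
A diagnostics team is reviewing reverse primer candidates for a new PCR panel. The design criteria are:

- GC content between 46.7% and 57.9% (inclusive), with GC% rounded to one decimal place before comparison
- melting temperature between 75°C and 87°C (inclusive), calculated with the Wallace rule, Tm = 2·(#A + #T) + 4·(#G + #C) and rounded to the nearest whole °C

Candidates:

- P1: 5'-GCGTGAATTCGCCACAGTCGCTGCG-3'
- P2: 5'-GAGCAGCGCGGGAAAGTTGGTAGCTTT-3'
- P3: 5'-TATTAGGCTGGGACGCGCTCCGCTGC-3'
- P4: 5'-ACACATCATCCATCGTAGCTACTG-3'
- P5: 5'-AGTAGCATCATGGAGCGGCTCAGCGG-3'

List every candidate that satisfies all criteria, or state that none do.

P2 only.

P1 (25 nt, A=4 T=5 G=8 C=8): GC 16/25 = 64.0%, outside 46.7–57.9% ✗; Tm = 2·9 + 4·16 = 82°C ✓ — fails.
P2 (27 nt, A=6 T=6 G=11 C=4): GC 15/27 = 55.6% ✓; Tm = 2·12 + 4·15 = 84°C ✓ — passes.
P3 (26 nt, A=3 T=6 G=9 C=8): GC 17/26 = 65.4%, outside 46.7–57.9% ✗; Tm = 2·9 + 4·17 = 86°C ✓ — fails.
P4 (24 nt, A=7 T=6 G=3 C=8): GC 11/24 = 45.8%, outside 46.7–57.9% ✗; Tm = 2·13 + 4·11 = 70°C, outside 75–87°C ✗ — fails.
P5 (26 nt, A=6 T=4 G=10 C=6): GC 16/26 = 61.5%, outside 46.7–57.9% ✗; Tm = 2·10 + 4·16 = 84°C ✓ — fails.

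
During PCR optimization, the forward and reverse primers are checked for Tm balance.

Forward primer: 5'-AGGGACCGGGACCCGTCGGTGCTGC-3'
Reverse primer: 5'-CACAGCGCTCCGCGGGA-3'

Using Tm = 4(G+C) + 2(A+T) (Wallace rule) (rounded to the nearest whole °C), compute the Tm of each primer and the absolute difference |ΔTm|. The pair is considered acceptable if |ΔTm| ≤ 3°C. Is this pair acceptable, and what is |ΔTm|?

Forward: A=3 T=3 G=11 C=8 → Tm = 2·6 + 4·19 = 88°C.
Reverse: A=3 T=1 G=6 C=7 → Tm = 2·4 + 4·13 = 60°C.
|ΔTm| = |88 − 60| = 28°C, > 3°C.

|ΔTm| = 28°C; the pair is not acceptable.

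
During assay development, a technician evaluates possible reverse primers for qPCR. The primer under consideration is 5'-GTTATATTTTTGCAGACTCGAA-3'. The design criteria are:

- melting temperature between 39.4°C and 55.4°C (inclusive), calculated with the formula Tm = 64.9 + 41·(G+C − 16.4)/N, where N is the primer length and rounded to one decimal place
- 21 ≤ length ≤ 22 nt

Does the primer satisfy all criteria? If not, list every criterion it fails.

Base counts: A=6, T=9, G=4, C=3 (length 22).
Tm: Tm = 64.9 + 41·(7 − 16.4)/22 = 47.4°C ✓
length: length 22 ✓

Meets all criteria.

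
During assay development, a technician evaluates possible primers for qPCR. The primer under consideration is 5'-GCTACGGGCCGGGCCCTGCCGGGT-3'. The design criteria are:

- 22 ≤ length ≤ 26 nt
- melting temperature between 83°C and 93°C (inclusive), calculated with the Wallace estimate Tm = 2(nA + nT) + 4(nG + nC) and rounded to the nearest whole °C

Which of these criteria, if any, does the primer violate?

Meets all criteria.

Base counts: A=1, T=3, G=11, C=9 (length 24).
length: length 24 ✓
Tm: Tm = 2·4 + 4·20 = 88°C ✓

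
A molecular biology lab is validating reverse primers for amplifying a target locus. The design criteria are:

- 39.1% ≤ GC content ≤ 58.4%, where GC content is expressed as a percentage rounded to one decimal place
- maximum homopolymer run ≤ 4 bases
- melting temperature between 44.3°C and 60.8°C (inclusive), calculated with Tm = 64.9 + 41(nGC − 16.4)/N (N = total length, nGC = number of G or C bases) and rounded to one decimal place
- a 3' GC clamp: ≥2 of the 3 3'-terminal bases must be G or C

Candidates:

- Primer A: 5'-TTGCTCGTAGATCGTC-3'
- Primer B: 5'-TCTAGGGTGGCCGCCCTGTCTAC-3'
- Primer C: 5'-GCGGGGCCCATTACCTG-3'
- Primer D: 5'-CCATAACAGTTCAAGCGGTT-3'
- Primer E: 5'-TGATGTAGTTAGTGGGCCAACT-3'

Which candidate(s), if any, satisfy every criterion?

Primer A (16 nt, A=2 T=6 G=4 C=4): GC 8/16 = 50.0% ✓; longest run = 2 ✓; Tm = 64.9 + 41·(8 − 16.4)/16 = 43.4°C, outside 44.3–60.8°C ✗; 3' end GTC has 2 G/C ✓ — fails.
Primer B (23 nt, A=2 T=6 G=7 C=8): GC 15/23 = 65.2%, outside 39.1–58.4% ✗; longest run = 3 ✓; Tm = 64.9 + 41·(15 − 16.4)/23 = 62.4°C, outside 44.3–60.8°C ✗; 3' end TAC has 1 G/C, need ≥2 ✗ — fails.
Primer C (17 nt, A=2 T=3 G=6 C=6): GC 12/17 = 70.6%, outside 39.1–58.4% ✗; longest run = 4 ✓; Tm = 64.9 + 41·(12 − 16.4)/17 = 54.3°C ✓; 3' end CTG has 2 G/C ✓ — fails.
Primer D (20 nt, A=6 T=5 G=4 C=5): GC 9/20 = 45.0% ✓; longest run = 2 ✓; Tm = 64.9 + 41·(9 − 16.4)/20 = 49.7°C ✓; 3' end GTT has 1 G/C, need ≥2 ✗ — fails.
Primer E (22 nt, A=5 T=7 G=7 C=3): GC 10/22 = 45.5% ✓; longest run = 3 ✓; Tm = 64.9 + 41·(10 − 16.4)/22 = 53.0°C ✓; 3' end ACT has 1 G/C, need ≥2 ✗ — fails.

None of the candidates satisfy all criteria.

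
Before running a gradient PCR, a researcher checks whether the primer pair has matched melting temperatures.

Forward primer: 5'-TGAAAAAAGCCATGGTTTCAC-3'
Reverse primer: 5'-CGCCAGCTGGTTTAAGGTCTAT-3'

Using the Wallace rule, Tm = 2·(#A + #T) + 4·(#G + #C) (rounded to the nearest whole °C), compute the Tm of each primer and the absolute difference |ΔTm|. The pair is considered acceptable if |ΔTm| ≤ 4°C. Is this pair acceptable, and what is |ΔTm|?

Forward: A=8 T=5 G=4 C=4 → Tm = 2·13 + 4·8 = 58°C.
Reverse: A=4 T=7 G=6 C=5 → Tm = 2·11 + 4·11 = 66°C.
|ΔTm| = |58 − 66| = 8°C, > 4°C.

|ΔTm| = 8°C; the pair is not acceptable.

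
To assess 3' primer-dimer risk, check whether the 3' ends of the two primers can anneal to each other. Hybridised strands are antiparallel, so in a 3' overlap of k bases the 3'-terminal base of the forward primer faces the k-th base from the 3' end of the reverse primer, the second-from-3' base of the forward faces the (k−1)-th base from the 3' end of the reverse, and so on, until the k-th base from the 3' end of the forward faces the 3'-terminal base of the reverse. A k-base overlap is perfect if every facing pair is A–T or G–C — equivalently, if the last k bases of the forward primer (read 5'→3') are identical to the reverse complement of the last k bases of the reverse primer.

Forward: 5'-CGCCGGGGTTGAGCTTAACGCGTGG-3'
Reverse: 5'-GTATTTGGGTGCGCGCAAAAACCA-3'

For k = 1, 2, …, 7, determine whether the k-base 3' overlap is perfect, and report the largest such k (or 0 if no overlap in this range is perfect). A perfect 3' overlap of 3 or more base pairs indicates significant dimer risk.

Longest perfect overlap: 3 complementary base pairs; significant dimer risk (threshold 3).

Last 7 bases (5'→3') — forward …CGCGTGG, reverse …AAAACCA.
Reverse complement of the reverse primer's last 7 bases: TGGTTTT; its first k bases are the reverse complement of the reverse primer's last k bases, so a perfect k-base overlap needs the forward primer's last k bases to equal them.
Comparing (forward last k vs required): k=1: G vs T ✗; k=2: GG vs TG ✗; k=3: TGG vs TGG ✓; k=4: GTGG vs TGGT ✗; k=5: CGTGG vs TGGTT ✗; k=6: GCGTGG vs TGGTTT ✗; k=7: CGCGTGG vs TGGTTTT ✗.
Only k = 3 is perfect, so the longest perfect 3' overlap is 3.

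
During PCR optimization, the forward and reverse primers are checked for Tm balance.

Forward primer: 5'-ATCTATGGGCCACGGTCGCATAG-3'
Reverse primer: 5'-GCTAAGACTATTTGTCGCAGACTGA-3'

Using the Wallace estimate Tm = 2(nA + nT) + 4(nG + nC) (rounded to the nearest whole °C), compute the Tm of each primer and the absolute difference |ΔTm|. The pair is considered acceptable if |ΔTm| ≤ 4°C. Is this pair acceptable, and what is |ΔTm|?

Forward: A=5 T=5 G=7 C=6 → Tm = 2·10 + 4·13 = 72°C.
Reverse: A=7 T=7 G=6 C=5 → Tm = 2·14 + 4·11 = 72°C.
|ΔTm| = |72 − 72| = 0°C, ≤ 4°C.

|ΔTm| = 0°C; the pair is acceptable.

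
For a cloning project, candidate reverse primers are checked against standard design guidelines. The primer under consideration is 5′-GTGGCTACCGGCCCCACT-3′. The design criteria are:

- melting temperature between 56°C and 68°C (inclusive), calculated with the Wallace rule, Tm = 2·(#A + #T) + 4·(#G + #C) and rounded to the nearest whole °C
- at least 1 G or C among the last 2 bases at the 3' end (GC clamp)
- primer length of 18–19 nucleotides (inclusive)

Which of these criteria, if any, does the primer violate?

Base counts: A=2, T=3, G=5, C=8 (length 18).
Tm: Tm = 2·5 + 4·13 = 62°C ✓
GC clamp: 3' end CT has 1 G/C ✓
length: length 18 ✓

Meets all criteria.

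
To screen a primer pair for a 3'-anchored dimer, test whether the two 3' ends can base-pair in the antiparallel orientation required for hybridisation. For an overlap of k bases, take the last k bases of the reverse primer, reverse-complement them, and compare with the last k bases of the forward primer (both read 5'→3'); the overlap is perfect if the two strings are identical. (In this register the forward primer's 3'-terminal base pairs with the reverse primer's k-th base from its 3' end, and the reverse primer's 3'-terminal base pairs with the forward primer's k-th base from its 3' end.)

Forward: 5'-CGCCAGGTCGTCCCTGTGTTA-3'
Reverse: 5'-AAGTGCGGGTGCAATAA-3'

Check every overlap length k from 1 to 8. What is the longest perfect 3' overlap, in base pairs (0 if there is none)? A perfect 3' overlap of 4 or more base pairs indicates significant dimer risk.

Last 8 bases (5'→3') — forward …CTGTGTTA, reverse …TGCAATAA.
Reverse complement of the reverse primer's last 8 bases: TTATTGCA; its first k bases are the reverse complement of the reverse primer's last k bases, so a perfect k-base overlap needs the forward primer's last k bases to equal them.
Comparing (forward last k vs required): k=1: A vs T ✗; k=2: TA vs TT ✗; k=3: TTA vs TTA ✓; k=4: GTTA vs TTAT ✗; k=5: TGTTA vs TTATT ✗; k=6: GTGTTA vs TTATTG ✗; k=7: TGTGTTA vs TTATTGC ✗; k=8: CTGTGTTA vs TTATTGCA ✗.
Only k = 3 is perfect, so the longest perfect 3' overlap is 3.

Longest perfect overlap: 3 complementary base pairs; below the dimer-risk threshold (threshold 4).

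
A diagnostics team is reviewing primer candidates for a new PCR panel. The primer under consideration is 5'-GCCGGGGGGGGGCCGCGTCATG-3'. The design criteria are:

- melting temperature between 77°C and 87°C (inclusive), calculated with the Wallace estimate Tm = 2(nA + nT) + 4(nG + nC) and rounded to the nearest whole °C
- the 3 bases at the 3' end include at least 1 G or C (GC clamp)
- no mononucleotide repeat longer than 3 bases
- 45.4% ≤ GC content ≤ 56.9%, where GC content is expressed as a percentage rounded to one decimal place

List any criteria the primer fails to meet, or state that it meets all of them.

Base counts: A=1, T=2, G=13, C=6 (length 22).
Tm: Tm = 2·3 + 4·19 = 82°C ✓
GC clamp: 3' end ATG has 1 G/C ✓
homopolymer run: longest run = 9, exceeds 3 ✗
GC content: GC 19/22 = 86.4%, outside 45.4–56.9% ✗

Fails: homopolymer run, GC content.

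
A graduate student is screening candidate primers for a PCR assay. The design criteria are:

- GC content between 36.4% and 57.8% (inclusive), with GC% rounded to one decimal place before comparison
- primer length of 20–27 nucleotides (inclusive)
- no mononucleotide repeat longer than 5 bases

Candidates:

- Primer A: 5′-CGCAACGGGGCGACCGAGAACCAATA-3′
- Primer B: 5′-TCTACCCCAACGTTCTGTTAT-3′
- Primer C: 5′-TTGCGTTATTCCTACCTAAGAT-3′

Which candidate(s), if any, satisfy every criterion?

Primer A (26 nt, A=9 T=1 G=8 C=8): GC 16/26 = 61.5%, outside 36.4–57.8% ✗; length 26 ✓; longest run = 4 ✓ — fails.
Primer B (21 nt, A=4 T=8 G=2 C=7): GC 9/21 = 42.9% ✓; length 21 ✓; longest run = 4 ✓ — passes.
Primer C (22 nt, A=5 T=9 G=3 C=5): GC 8/22 = 36.4% ✓; length 22 ✓; longest run = 2 ✓ — passes.

Primer B and Primer C.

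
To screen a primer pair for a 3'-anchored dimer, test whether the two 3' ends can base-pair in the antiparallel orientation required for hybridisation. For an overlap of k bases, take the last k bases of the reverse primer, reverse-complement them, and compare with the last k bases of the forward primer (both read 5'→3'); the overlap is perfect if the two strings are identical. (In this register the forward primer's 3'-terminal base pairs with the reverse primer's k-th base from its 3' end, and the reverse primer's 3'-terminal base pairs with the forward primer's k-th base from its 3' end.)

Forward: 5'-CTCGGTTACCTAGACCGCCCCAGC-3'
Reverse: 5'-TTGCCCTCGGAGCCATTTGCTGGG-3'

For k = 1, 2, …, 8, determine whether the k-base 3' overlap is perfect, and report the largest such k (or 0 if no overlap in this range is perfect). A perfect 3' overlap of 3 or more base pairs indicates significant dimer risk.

Last 8 bases (5'→3') — forward …GCCCCAGC, reverse …TTGCTGGG.
Reverse complement of the reverse primer's last 8 bases: CCCAGCAA; its first k bases are the reverse complement of the reverse primer's last k bases, so a perfect k-base overlap needs the forward primer's last k bases to equal them.
Comparing (forward last k vs required): k=1: C vs C ✓; k=2: GC vs CC ✗; k=3: AGC vs CCC ✗; k=4: CAGC vs CCCA ✗; k=5: CCAGC vs CCCAG ✗; k=6: CCCAGC vs CCCAGC ✓; k=7: CCCCAGC vs CCCAGCA ✗; k=8: GCCCCAGC vs CCCAGCAA ✗.
Perfect overlaps at k = 1, 6; the largest is 6.

Longest perfect overlap: 6 complementary base pairs; significant dimer risk (threshold 3).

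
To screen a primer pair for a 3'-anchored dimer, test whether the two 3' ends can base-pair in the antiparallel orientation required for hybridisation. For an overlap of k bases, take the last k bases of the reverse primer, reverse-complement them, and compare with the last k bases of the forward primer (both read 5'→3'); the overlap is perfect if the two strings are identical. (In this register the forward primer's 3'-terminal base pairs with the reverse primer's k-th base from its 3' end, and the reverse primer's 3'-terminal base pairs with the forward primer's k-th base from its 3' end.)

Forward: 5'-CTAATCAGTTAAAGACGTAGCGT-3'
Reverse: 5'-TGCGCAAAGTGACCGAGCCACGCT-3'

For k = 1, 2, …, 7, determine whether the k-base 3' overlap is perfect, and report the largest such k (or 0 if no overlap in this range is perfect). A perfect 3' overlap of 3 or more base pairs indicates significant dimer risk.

Longest perfect overlap: 5 complementary base pairs; significant dimer risk (threshold 3).

Last 7 bases (5'→3') — forward …GTAGCGT, reverse …CCACGCT.
Reverse complement of the reverse primer's last 7 bases: AGCGTGG; its first k bases are the reverse complement of the reverse primer's last k bases, so a perfect k-base overlap needs the forward primer's last k bases to equal them.
Comparing (forward last k vs required): k=1: T vs A ✗; k=2: GT vs AG ✗; k=3: CGT vs AGC ✗; k=4: GCGT vs AGCG ✗; k=5: AGCGT vs AGCGT ✓; k=6: TAGCGT vs AGCGTG ✗; k=7: GTAGCGT vs AGCGTGG ✗.
Only k = 5 is perfect, so the longest perfect 3' overlap is 5.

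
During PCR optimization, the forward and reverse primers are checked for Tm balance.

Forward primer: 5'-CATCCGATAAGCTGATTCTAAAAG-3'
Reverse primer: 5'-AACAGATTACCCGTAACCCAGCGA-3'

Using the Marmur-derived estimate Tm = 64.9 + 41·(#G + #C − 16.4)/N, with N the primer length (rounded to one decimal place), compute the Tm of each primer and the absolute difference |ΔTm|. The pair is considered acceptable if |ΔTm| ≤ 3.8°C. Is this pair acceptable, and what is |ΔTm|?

Forward: G+C = 9, N = 24 → Tm = 64.9 + 41·(9 − 16.4)/24 = 52.3°C.
Reverse: G+C = 12, N = 24 → Tm = 64.9 + 41·(12 − 16.4)/24 = 57.4°C.
|ΔTm| = |52.3 − 57.4| = 5.1°C, > 3.8°C.

|ΔTm| = 5.1°C; the pair is not acceptable.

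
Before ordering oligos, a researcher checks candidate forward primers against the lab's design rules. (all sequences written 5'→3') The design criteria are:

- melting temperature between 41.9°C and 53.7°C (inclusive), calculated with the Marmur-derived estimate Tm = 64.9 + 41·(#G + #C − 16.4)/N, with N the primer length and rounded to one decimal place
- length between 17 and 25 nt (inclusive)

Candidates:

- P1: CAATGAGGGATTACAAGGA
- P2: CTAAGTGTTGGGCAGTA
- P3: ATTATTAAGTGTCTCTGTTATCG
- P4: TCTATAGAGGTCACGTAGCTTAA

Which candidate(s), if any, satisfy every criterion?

P1, P2, P3 and P4.

P1 (19 nt, A=8 T=3 G=6 C=2): Tm = 64.9 + 41·(8 − 16.4)/19 = 46.8°C ✓; length 19 ✓ — passes.
P2 (17 nt, A=4 T=5 G=6 C=2): Tm = 64.9 + 41·(8 − 16.4)/17 = 44.6°C ✓; length 17 ✓ — passes.
P3 (23 nt, A=5 T=11 G=4 C=3): Tm = 64.9 + 41·(7 − 16.4)/23 = 48.1°C ✓; length 23 ✓ — passes.
P4 (23 nt, A=7 T=7 G=5 C=4): Tm = 64.9 + 41·(9 − 16.4)/23 = 51.7°C ✓; length 23 ✓ — passes.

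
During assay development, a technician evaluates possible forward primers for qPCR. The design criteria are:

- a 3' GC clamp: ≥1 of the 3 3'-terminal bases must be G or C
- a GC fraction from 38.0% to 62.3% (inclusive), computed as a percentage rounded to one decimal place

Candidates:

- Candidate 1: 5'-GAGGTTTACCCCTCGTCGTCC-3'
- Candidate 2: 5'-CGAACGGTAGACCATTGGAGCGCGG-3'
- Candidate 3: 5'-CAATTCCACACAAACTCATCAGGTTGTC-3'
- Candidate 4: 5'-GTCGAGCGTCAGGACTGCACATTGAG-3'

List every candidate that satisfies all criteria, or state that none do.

Candidate 1, Candidate 3 and Candidate 4.

Candidate 1 (21 nt, A=2 T=6 G=5 C=8): 3' end TCC has 2 G/C ✓; GC 13/21 = 61.9% ✓ — passes.
Candidate 2 (25 nt, A=6 T=3 G=10 C=6): 3' end CGG has 3 G/C ✓; GC 16/25 = 64.0%, outside 38.0–62.3% ✗ — fails.
Candidate 3 (28 nt, A=9 T=7 G=3 C=9): 3' end GTC has 2 G/C ✓; GC 12/28 = 42.9% ✓ — passes.
Candidate 4 (26 nt, A=6 T=5 G=9 C=6): 3' end GAG has 2 G/C ✓; GC 15/26 = 57.7% ✓ — passes.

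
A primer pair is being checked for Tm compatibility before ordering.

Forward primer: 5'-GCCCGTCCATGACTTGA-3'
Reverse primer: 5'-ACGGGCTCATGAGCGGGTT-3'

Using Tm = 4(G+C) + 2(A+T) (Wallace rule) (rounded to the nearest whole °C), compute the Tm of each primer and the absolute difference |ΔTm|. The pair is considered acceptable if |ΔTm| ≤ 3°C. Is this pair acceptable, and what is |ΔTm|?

Forward: A=3 T=4 G=4 C=6 → Tm = 2·7 + 4·10 = 54°C.
Reverse: A=3 T=4 G=8 C=4 → Tm = 2·7 + 4·12 = 62°C.
|ΔTm| = |54 − 62| = 8°C, > 3°C.

|ΔTm| = 8°C; the pair is not acceptable.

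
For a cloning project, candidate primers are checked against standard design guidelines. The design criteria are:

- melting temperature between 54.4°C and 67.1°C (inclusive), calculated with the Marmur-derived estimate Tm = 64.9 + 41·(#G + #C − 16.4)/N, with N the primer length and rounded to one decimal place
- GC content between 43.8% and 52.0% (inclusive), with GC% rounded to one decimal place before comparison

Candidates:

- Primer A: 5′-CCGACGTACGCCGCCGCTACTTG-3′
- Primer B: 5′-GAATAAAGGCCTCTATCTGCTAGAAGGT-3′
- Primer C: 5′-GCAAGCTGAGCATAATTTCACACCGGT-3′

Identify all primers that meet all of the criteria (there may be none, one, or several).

Primer C only.

Primer A (23 nt, A=3 T=4 G=6 C=10): Tm = 64.9 + 41·(16 − 16.4)/23 = 64.2°C ✓; GC 16/23 = 69.6%, outside 43.8–52.0% ✗ — fails.
Primer B (28 nt, A=9 T=7 G=7 C=5): Tm = 64.9 + 41·(12 − 16.4)/28 = 58.5°C ✓; GC 12/28 = 42.9%, outside 43.8–52.0% ✗ — fails.
Primer C (27 nt, A=8 T=6 G=6 C=7): Tm = 64.9 + 41·(13 − 16.4)/27 = 59.7°C ✓; GC 13/27 = 48.1% ✓ — passes.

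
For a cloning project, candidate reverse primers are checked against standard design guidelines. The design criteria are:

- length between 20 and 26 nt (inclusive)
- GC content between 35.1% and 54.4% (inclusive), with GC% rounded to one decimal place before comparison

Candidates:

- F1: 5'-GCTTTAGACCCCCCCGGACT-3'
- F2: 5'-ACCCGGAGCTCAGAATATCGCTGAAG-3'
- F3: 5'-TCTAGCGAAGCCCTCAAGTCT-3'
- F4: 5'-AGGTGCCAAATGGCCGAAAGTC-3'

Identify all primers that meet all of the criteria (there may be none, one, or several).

F2 and F3.

F1 (20 nt, A=3 T=4 G=4 C=9): length 20 ✓; GC 13/20 = 65.0%, outside 35.1–54.4% ✗ — fails.
F2 (26 nt, A=8 T=4 G=7 C=7): length 26 ✓; GC 14/26 = 53.8% ✓ — passes.
F3 (21 nt, A=5 T=5 G=4 C=7): length 21 ✓; GC 11/21 = 52.4% ✓ — passes.
F4 (22 nt, A=7 T=3 G=7 C=5): length 22 ✓; GC 12/22 = 54.5%, outside 35.1–54.4% ✗ — fails.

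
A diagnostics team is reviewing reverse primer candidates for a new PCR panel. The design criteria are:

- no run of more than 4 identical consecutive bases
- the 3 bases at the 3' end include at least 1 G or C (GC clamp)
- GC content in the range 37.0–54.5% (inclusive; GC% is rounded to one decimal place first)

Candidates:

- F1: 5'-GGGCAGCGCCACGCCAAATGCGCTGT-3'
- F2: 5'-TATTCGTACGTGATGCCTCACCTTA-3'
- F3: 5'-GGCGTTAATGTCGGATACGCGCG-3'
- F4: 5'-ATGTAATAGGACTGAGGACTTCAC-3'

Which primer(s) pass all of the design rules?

F1 (26 nt, A=5 T=3 G=9 C=9): longest run = 3 ✓; 3' end TGT has 1 G/C ✓; GC 18/26 = 69.2%, outside 37.0–54.5% ✗ — fails.
F2 (25 nt, A=5 T=9 G=4 C=7): longest run = 2 ✓; 3' end TTA has 0 G/C, need ≥1 ✗; GC 11/25 = 44.0% ✓ — fails.
F3 (23 nt, A=4 T=5 G=9 C=5): longest run = 2 ✓; 3' end GCG has 3 G/C ✓; GC 14/23 = 60.9%, outside 37.0–54.5% ✗ — fails.
F4 (24 nt, A=8 T=6 G=6 C=4): longest run = 2 ✓; 3' end CAC has 2 G/C ✓; GC 10/24 = 41.7% ✓ — passes.

F4 only.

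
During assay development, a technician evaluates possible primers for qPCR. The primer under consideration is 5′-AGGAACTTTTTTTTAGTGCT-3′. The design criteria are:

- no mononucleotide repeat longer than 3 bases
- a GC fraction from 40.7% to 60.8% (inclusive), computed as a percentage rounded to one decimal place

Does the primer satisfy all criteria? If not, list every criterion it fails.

Fails: homopolymer run, GC content.

Base counts: A=4, T=10, G=4, C=2 (length 20).
homopolymer run: longest run = 8, exceeds 3 ✗
GC content: GC 6/20 = 30.0%, outside 40.7–60.8% ✗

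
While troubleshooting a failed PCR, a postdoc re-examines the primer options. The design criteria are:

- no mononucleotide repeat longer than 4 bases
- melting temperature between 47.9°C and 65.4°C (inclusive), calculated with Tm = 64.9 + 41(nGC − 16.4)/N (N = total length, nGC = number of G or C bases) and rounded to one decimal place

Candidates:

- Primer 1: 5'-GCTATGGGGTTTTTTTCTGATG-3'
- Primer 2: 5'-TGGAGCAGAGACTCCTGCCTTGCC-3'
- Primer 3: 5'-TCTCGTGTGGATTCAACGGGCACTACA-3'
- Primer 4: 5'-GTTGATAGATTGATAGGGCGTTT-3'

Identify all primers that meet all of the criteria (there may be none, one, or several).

Primer 2, Primer 3 and Primer 4.

Primer 1 (22 nt, A=2 T=11 G=7 C=2): longest run = 7, exceeds 4 ✗; Tm = 64.9 + 41·(9 − 16.4)/22 = 51.1°C ✓ — fails.
Primer 2 (24 nt, A=4 T=5 G=7 C=8): longest run = 2 ✓; Tm = 64.9 + 41·(15 − 16.4)/24 = 62.5°C ✓ — passes.
Primer 3 (27 nt, A=6 T=7 G=7 C=7): longest run = 3 ✓; Tm = 64.9 + 41·(14 − 16.4)/27 = 61.3°C ✓ — passes.
Primer 4 (23 nt, A=5 T=9 G=8 C=1): longest run = 3 ✓; Tm = 64.9 + 41·(9 − 16.4)/23 = 51.7°C ✓ — passes.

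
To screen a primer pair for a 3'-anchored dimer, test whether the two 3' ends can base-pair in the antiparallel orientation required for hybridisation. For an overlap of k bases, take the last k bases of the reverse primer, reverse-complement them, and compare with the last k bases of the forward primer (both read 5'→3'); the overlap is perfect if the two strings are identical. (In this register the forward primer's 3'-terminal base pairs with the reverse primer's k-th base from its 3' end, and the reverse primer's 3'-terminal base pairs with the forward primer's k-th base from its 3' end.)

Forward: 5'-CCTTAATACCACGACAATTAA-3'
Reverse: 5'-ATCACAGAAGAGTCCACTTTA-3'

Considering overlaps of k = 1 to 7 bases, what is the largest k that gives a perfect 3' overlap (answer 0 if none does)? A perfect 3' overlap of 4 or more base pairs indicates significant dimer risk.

Last 7 bases (5'→3') — forward …CAATTAA, reverse …CACTTTA.
Reverse complement of the reverse primer's last 7 bases: TAAAGTG; its first k bases are the reverse complement of the reverse primer's last k bases, so a perfect k-base overlap needs the forward primer's last k bases to equal them.
Comparing (forward last k vs required): k=1: A vs T ✗; k=2: AA vs TA ✗; k=3: TAA vs TAA ✓; k=4: TTAA vs TAAA ✗; k=5: ATTAA vs TAAAG ✗; k=6: AATTAA vs TAAAGT ✗; k=7: CAATTAA vs TAAAGTG ✗.
Only k = 3 is perfect, so the longest perfect 3' overlap is 3.

Longest perfect overlap: 3 complementary base pairs; below the dimer-risk threshold (threshold 4).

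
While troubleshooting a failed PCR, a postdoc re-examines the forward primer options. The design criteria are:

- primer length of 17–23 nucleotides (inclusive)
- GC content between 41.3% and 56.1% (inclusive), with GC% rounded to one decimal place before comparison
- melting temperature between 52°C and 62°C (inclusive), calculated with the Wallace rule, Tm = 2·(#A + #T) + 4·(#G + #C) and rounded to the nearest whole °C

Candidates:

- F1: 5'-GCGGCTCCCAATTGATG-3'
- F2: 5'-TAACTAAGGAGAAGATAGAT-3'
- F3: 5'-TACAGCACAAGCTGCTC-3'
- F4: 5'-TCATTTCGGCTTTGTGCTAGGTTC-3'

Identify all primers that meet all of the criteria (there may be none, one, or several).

F3 only.

F1 (17 nt, A=3 T=4 G=5 C=5): length 17 ✓; GC 10/17 = 58.8%, outside 41.3–56.1% ✗; Tm = 2·7 + 4·10 = 54°C ✓ — fails.
F2 (20 nt, A=10 T=4 G=5 C=1): length 20 ✓; GC 6/20 = 30.0%, outside 41.3–56.1% ✗; Tm = 2·14 + 4·6 = 52°C ✓ — fails.
F3 (17 nt, A=5 T=3 G=3 C=6): length 17 ✓; GC 9/17 = 52.9% ✓; Tm = 2·8 + 4·9 = 52°C ✓ — passes.
F4 (24 nt, A=2 T=11 G=6 C=5): length 24, outside 17–23 ✗; GC 11/24 = 45.8% ✓; Tm = 2·13 + 4·11 = 70°C, outside 52–62°C ✗ — fails.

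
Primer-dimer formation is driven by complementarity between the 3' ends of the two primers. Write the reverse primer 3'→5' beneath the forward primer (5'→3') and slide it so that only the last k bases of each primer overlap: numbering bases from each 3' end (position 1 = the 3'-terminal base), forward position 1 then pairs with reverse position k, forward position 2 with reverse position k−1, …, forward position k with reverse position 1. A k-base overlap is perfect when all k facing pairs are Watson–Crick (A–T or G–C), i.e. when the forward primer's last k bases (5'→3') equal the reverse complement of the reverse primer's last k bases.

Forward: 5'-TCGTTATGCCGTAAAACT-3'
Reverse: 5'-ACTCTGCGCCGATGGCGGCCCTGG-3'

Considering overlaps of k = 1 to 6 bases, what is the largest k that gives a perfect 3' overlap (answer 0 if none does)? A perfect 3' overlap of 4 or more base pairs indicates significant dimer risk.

Longest perfect overlap: 0 complementary base pairs; below the dimer-risk threshold (threshold 4).

Last 6 bases (5'→3') — forward …AAAACT, reverse …CCCTGG.
Reverse complement of the reverse primer's last 6 bases: CCAGGG; its first k bases are the reverse complement of the reverse primer's last k bases, so a perfect k-base overlap needs the forward primer's last k bases to equal them.
Comparing (forward last k vs required): k=1: T vs C ✗; k=2: CT vs CC ✗; k=3: ACT vs CCA ✗; k=4: AACT vs CCAG ✗; k=5: AAACT vs CCAGG ✗; k=6: AAAACT vs CCAGGG ✗.
No overlap length from 1 to 6 is perfect, so the longest perfect 3' overlap is 0.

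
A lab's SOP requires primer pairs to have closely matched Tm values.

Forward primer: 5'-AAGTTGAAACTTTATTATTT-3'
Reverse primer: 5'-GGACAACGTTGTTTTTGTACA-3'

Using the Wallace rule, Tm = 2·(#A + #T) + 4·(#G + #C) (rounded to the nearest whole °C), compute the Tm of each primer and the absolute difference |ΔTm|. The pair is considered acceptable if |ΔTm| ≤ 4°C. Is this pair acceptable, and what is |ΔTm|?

|ΔTm| = 12°C; the pair is not acceptable.

Forward: A=7 T=10 G=2 C=1 → Tm = 2·17 + 4·3 = 46°C.
Reverse: A=5 T=8 G=5 C=3 → Tm = 2·13 + 4·8 = 58°C.
|ΔTm| = |46 − 58| = 12°C, > 4°C.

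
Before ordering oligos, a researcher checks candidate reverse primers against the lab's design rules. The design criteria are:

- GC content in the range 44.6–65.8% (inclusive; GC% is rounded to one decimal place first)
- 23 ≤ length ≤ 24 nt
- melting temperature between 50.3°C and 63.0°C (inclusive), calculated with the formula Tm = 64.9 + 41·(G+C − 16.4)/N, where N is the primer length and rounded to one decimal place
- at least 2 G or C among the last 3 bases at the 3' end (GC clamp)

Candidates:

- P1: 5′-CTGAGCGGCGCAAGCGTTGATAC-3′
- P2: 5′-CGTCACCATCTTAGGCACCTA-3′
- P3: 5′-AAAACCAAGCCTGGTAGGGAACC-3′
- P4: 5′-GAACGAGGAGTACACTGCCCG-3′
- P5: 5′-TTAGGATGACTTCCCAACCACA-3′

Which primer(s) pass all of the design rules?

P1 (23 nt, A=5 T=4 G=8 C=6): GC 14/23 = 60.9% ✓; length 23 ✓; Tm = 64.9 + 41·(14 − 16.4)/23 = 60.6°C ✓; 3' end TAC has 1 G/C, need ≥2 ✗ — fails.
P2 (21 nt, A=5 T=5 G=3 C=8): GC 11/21 = 52.4% ✓; length 21, outside 23–24 ✗; Tm = 64.9 + 41·(11 − 16.4)/21 = 54.4°C ✓; 3' end CTA has 1 G/C, need ≥2 ✗ — fails.
P3 (23 nt, A=9 T=2 G=6 C=6): GC 12/23 = 52.2% ✓; length 23 ✓; Tm = 64.9 + 41·(12 − 16.4)/23 = 57.1°C ✓; 3' end ACC has 2 G/C ✓ — passes.
P4 (21 nt, A=6 T=2 G=7 C=6): GC 13/21 = 61.9% ✓; length 21, outside 23–24 ✗; Tm = 64.9 + 41·(13 − 16.4)/21 = 58.3°C ✓; 3' end CCG has 3 G/C ✓ — fails.
P5 (22 nt, A=7 T=5 G=3 C=7): GC 10/22 = 45.5% ✓; length 22, outside 23–24 ✗; Tm = 64.9 + 41·(10 − 16.4)/22 = 53.0°C ✓; 3' end ACA has 1 G/C, need ≥2 ✗ — fails.

P3 only.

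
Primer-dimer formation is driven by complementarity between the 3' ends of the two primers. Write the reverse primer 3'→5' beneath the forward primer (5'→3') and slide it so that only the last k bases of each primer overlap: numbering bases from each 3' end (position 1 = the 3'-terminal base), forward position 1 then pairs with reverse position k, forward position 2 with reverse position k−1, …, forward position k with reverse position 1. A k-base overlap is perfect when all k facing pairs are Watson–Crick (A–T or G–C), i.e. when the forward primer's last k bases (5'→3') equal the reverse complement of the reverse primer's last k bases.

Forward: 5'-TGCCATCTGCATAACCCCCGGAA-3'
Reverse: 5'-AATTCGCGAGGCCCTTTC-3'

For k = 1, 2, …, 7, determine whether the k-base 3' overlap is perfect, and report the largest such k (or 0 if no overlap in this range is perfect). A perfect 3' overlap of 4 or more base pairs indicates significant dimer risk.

Longest perfect overlap: 3 complementary base pairs; below the dimer-risk threshold (threshold 4).

Last 7 bases (5'→3') — forward …CCCGGAA, reverse …CCCTTTC.
Reverse complement of the reverse primer's last 7 bases: GAAAGGG; its first k bases are the reverse complement of the reverse primer's last k bases, so a perfect k-base overlap needs the forward primer's last k bases to equal them.
Comparing (forward last k vs required): k=1: A vs G ✗; k=2: AA vs GA ✗; k=3: GAA vs GAA ✓; k=4: GGAA vs GAAA ✗; k=5: CGGAA vs GAAAG ✗; k=6: CCGGAA vs GAAAGG ✗; k=7: CCCGGAA vs GAAAGGG ✗.
Only k = 3 is perfect, so the longest perfect 3' overlap is 3.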